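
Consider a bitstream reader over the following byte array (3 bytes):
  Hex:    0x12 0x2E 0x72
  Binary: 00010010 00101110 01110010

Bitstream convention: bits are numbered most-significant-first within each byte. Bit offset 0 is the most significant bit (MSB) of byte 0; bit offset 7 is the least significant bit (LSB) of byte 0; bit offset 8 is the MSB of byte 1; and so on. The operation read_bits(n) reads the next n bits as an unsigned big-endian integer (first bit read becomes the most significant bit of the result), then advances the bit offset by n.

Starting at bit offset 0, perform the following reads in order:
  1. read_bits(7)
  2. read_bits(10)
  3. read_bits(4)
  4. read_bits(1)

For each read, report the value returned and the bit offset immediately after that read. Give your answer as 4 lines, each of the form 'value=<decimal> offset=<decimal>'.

Answer: value=9 offset=7
value=92 offset=17
value=14 offset=21
value=0 offset=22

Derivation:
Read 1: bits[0:7] width=7 -> value=9 (bin 0001001); offset now 7 = byte 0 bit 7; 17 bits remain
Read 2: bits[7:17] width=10 -> value=92 (bin 0001011100); offset now 17 = byte 2 bit 1; 7 bits remain
Read 3: bits[17:21] width=4 -> value=14 (bin 1110); offset now 21 = byte 2 bit 5; 3 bits remain
Read 4: bits[21:22] width=1 -> value=0 (bin 0); offset now 22 = byte 2 bit 6; 2 bits remain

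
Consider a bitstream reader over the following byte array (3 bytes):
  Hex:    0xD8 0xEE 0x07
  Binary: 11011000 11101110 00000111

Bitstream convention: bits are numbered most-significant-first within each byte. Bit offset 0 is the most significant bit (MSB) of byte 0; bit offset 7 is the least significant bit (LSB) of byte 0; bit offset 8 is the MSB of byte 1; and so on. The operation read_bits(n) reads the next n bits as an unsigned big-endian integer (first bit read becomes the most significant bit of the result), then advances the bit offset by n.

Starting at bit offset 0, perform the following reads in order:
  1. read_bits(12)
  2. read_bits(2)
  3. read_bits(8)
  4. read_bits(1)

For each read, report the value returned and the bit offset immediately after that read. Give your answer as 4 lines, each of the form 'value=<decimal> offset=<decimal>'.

Answer: value=3470 offset=12
value=3 offset=14
value=129 offset=22
value=1 offset=23

Derivation:
Read 1: bits[0:12] width=12 -> value=3470 (bin 110110001110); offset now 12 = byte 1 bit 4; 12 bits remain
Read 2: bits[12:14] width=2 -> value=3 (bin 11); offset now 14 = byte 1 bit 6; 10 bits remain
Read 3: bits[14:22] width=8 -> value=129 (bin 10000001); offset now 22 = byte 2 bit 6; 2 bits remain
Read 4: bits[22:23] width=1 -> value=1 (bin 1); offset now 23 = byte 2 bit 7; 1 bits remain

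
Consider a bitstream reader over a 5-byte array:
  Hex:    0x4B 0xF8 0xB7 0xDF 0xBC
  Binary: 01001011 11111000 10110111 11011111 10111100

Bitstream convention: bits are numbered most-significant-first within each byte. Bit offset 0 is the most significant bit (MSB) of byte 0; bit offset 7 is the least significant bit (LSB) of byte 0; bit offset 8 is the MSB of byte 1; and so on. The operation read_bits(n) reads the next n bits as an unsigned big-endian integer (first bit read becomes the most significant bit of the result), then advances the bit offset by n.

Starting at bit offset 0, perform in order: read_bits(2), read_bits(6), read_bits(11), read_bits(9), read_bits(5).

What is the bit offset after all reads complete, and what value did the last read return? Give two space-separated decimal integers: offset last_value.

Read 1: bits[0:2] width=2 -> value=1 (bin 01); offset now 2 = byte 0 bit 2; 38 bits remain
Read 2: bits[2:8] width=6 -> value=11 (bin 001011); offset now 8 = byte 1 bit 0; 32 bits remain
Read 3: bits[8:19] width=11 -> value=1989 (bin 11111000101); offset now 19 = byte 2 bit 3; 21 bits remain
Read 4: bits[19:28] width=9 -> value=381 (bin 101111101); offset now 28 = byte 3 bit 4; 12 bits remain
Read 5: bits[28:33] width=5 -> value=31 (bin 11111); offset now 33 = byte 4 bit 1; 7 bits remain

Answer: 33 31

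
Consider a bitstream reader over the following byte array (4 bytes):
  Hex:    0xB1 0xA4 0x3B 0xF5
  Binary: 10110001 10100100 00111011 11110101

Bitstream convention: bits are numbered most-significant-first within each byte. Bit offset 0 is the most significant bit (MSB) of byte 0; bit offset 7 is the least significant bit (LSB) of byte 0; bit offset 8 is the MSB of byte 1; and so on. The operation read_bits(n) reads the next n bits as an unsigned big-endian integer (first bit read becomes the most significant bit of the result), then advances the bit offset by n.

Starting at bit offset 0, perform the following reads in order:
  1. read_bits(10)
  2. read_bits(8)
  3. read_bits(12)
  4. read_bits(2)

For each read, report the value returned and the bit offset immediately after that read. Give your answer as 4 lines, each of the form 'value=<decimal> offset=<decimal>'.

Read 1: bits[0:10] width=10 -> value=710 (bin 1011000110); offset now 10 = byte 1 bit 2; 22 bits remain
Read 2: bits[10:18] width=8 -> value=144 (bin 10010000); offset now 18 = byte 2 bit 2; 14 bits remain
Read 3: bits[18:30] width=12 -> value=3837 (bin 111011111101); offset now 30 = byte 3 bit 6; 2 bits remain
Read 4: bits[30:32] width=2 -> value=1 (bin 01); offset now 32 = byte 4 bit 0; 0 bits remain

Answer: value=710 offset=10
value=144 offset=18
value=3837 offset=30
value=1 offset=32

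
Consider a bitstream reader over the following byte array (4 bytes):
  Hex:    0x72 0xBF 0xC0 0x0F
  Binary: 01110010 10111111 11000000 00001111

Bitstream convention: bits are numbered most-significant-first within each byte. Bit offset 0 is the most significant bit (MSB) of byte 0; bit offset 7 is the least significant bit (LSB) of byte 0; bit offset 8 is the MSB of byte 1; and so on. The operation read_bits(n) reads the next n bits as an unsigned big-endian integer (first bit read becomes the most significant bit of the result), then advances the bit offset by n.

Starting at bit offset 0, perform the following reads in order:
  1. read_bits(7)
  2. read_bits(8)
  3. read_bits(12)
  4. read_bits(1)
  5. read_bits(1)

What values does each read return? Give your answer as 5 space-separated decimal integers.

Read 1: bits[0:7] width=7 -> value=57 (bin 0111001); offset now 7 = byte 0 bit 7; 25 bits remain
Read 2: bits[7:15] width=8 -> value=95 (bin 01011111); offset now 15 = byte 1 bit 7; 17 bits remain
Read 3: bits[15:27] width=12 -> value=3584 (bin 111000000000); offset now 27 = byte 3 bit 3; 5 bits remain
Read 4: bits[27:28] width=1 -> value=0 (bin 0); offset now 28 = byte 3 bit 4; 4 bits remain
Read 5: bits[28:29] width=1 -> value=1 (bin 1); offset now 29 = byte 3 bit 5; 3 bits remain

Answer: 57 95 3584 0 1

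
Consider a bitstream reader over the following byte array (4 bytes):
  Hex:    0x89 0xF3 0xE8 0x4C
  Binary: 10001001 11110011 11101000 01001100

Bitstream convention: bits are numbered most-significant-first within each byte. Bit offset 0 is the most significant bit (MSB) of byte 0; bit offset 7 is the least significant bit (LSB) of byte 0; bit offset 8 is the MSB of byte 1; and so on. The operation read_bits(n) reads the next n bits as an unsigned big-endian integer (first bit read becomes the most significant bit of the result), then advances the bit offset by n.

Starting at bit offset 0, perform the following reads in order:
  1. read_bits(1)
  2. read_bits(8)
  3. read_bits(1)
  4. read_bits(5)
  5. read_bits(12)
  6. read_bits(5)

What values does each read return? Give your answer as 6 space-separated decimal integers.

Read 1: bits[0:1] width=1 -> value=1 (bin 1); offset now 1 = byte 0 bit 1; 31 bits remain
Read 2: bits[1:9] width=8 -> value=19 (bin 00010011); offset now 9 = byte 1 bit 1; 23 bits remain
Read 3: bits[9:10] width=1 -> value=1 (bin 1); offset now 10 = byte 1 bit 2; 22 bits remain
Read 4: bits[10:15] width=5 -> value=25 (bin 11001); offset now 15 = byte 1 bit 7; 17 bits remain
Read 5: bits[15:27] width=12 -> value=3906 (bin 111101000010); offset now 27 = byte 3 bit 3; 5 bits remain
Read 6: bits[27:32] width=5 -> value=12 (bin 01100); offset now 32 = byte 4 bit 0; 0 bits remain

Answer: 1 19 1 25 3906 12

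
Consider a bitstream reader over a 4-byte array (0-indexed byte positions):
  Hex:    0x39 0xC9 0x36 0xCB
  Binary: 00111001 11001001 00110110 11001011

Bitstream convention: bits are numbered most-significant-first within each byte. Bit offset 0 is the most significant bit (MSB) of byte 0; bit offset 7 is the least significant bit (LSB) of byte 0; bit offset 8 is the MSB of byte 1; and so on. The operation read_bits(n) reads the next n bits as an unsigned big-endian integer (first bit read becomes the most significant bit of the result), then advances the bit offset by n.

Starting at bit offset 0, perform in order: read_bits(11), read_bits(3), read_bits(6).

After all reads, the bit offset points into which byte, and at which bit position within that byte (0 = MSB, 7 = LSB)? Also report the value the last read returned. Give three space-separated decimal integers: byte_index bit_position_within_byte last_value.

Read 1: bits[0:11] width=11 -> value=462 (bin 00111001110); offset now 11 = byte 1 bit 3; 21 bits remain
Read 2: bits[11:14] width=3 -> value=2 (bin 010); offset now 14 = byte 1 bit 6; 18 bits remain
Read 3: bits[14:20] width=6 -> value=19 (bin 010011); offset now 20 = byte 2 bit 4; 12 bits remain

Answer: 2 4 19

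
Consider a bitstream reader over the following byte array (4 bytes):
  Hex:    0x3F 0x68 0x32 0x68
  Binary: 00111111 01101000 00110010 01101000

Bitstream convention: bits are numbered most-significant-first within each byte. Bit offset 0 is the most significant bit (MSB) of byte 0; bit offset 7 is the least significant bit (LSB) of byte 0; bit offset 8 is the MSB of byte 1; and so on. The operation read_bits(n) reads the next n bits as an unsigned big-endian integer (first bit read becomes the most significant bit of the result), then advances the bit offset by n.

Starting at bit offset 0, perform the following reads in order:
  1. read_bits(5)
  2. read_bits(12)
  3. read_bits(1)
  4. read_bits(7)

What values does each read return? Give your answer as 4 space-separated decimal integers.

Answer: 7 3792 0 100

Derivation:
Read 1: bits[0:5] width=5 -> value=7 (bin 00111); offset now 5 = byte 0 bit 5; 27 bits remain
Read 2: bits[5:17] width=12 -> value=3792 (bin 111011010000); offset now 17 = byte 2 bit 1; 15 bits remain
Read 3: bits[17:18] width=1 -> value=0 (bin 0); offset now 18 = byte 2 bit 2; 14 bits remain
Read 4: bits[18:25] width=7 -> value=100 (bin 1100100); offset now 25 = byte 3 bit 1; 7 bits remain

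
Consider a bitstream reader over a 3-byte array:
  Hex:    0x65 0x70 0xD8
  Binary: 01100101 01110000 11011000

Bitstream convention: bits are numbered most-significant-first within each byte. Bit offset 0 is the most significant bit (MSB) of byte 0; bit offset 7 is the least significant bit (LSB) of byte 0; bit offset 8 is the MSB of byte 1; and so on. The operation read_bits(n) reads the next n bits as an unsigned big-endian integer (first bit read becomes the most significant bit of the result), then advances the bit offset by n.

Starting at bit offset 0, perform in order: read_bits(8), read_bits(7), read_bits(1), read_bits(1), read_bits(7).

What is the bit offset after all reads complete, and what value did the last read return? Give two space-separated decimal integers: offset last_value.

Answer: 24 88

Derivation:
Read 1: bits[0:8] width=8 -> value=101 (bin 01100101); offset now 8 = byte 1 bit 0; 16 bits remain
Read 2: bits[8:15] width=7 -> value=56 (bin 0111000); offset now 15 = byte 1 bit 7; 9 bits remain
Read 3: bits[15:16] width=1 -> value=0 (bin 0); offset now 16 = byte 2 bit 0; 8 bits remain
Read 4: bits[16:17] width=1 -> value=1 (bin 1); offset now 17 = byte 2 bit 1; 7 bits remain
Read 5: bits[17:24] width=7 -> value=88 (bin 1011000); offset now 24 = byte 3 bit 0; 0 bits remain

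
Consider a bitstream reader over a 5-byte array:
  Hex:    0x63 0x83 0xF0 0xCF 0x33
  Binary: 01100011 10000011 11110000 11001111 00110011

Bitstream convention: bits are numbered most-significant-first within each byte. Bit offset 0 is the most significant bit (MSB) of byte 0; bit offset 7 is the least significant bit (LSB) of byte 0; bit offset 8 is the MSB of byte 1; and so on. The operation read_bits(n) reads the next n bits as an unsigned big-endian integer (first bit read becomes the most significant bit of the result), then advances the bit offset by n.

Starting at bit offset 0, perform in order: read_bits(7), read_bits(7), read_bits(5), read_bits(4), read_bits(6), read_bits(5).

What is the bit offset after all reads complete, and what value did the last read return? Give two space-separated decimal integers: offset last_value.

Answer: 34 28

Derivation:
Read 1: bits[0:7] width=7 -> value=49 (bin 0110001); offset now 7 = byte 0 bit 7; 33 bits remain
Read 2: bits[7:14] width=7 -> value=96 (bin 1100000); offset now 14 = byte 1 bit 6; 26 bits remain
Read 3: bits[14:19] width=5 -> value=31 (bin 11111); offset now 19 = byte 2 bit 3; 21 bits remain
Read 4: bits[19:23] width=4 -> value=8 (bin 1000); offset now 23 = byte 2 bit 7; 17 bits remain
Read 5: bits[23:29] width=6 -> value=25 (bin 011001); offset now 29 = byte 3 bit 5; 11 bits remain
Read 6: bits[29:34] width=5 -> value=28 (bin 11100); offset now 34 = byte 4 bit 2; 6 bits remain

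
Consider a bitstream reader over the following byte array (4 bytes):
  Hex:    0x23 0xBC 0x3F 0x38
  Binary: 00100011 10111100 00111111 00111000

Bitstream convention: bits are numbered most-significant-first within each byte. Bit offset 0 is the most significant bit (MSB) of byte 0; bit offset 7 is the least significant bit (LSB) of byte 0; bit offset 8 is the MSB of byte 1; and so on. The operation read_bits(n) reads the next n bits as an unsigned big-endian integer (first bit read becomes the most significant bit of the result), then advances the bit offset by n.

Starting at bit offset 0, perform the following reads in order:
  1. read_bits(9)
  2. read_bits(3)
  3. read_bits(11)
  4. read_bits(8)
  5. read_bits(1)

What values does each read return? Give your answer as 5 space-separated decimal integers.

Read 1: bits[0:9] width=9 -> value=71 (bin 001000111); offset now 9 = byte 1 bit 1; 23 bits remain
Read 2: bits[9:12] width=3 -> value=3 (bin 011); offset now 12 = byte 1 bit 4; 20 bits remain
Read 3: bits[12:23] width=11 -> value=1567 (bin 11000011111); offset now 23 = byte 2 bit 7; 9 bits remain
Read 4: bits[23:31] width=8 -> value=156 (bin 10011100); offset now 31 = byte 3 bit 7; 1 bits remain
Read 5: bits[31:32] width=1 -> value=0 (bin 0); offset now 32 = byte 4 bit 0; 0 bits remain

Answer: 71 3 1567 156 0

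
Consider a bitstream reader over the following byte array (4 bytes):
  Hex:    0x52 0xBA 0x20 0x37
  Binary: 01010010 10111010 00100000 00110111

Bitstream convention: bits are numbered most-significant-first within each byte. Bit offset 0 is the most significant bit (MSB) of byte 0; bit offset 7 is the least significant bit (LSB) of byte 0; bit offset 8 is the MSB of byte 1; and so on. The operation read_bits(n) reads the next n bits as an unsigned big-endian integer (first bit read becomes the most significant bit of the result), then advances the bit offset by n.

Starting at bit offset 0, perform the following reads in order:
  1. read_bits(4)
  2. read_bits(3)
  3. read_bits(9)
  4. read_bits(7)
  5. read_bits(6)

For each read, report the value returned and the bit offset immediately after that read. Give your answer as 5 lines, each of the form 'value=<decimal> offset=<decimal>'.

Read 1: bits[0:4] width=4 -> value=5 (bin 0101); offset now 4 = byte 0 bit 4; 28 bits remain
Read 2: bits[4:7] width=3 -> value=1 (bin 001); offset now 7 = byte 0 bit 7; 25 bits remain
Read 3: bits[7:16] width=9 -> value=186 (bin 010111010); offset now 16 = byte 2 bit 0; 16 bits remain
Read 4: bits[16:23] width=7 -> value=16 (bin 0010000); offset now 23 = byte 2 bit 7; 9 bits remain
Read 5: bits[23:29] width=6 -> value=6 (bin 000110); offset now 29 = byte 3 bit 5; 3 bits remain

Answer: value=5 offset=4
value=1 offset=7
value=186 offset=16
value=16 offset=23
value=6 offset=29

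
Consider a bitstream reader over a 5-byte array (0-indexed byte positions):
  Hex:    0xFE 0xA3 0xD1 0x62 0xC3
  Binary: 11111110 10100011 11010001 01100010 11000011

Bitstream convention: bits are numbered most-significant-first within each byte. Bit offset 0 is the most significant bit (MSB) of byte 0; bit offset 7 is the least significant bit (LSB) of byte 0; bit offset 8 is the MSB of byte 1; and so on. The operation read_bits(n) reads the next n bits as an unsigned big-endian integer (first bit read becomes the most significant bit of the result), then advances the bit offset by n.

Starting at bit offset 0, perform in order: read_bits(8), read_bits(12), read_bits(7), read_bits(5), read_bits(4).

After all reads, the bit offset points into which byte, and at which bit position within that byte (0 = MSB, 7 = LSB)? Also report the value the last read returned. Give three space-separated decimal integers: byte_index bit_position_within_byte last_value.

Read 1: bits[0:8] width=8 -> value=254 (bin 11111110); offset now 8 = byte 1 bit 0; 32 bits remain
Read 2: bits[8:20] width=12 -> value=2621 (bin 101000111101); offset now 20 = byte 2 bit 4; 20 bits remain
Read 3: bits[20:27] width=7 -> value=11 (bin 0001011); offset now 27 = byte 3 bit 3; 13 bits remain
Read 4: bits[27:32] width=5 -> value=2 (bin 00010); offset now 32 = byte 4 bit 0; 8 bits remain
Read 5: bits[32:36] width=4 -> value=12 (bin 1100); offset now 36 = byte 4 bit 4; 4 bits remain

Answer: 4 4 12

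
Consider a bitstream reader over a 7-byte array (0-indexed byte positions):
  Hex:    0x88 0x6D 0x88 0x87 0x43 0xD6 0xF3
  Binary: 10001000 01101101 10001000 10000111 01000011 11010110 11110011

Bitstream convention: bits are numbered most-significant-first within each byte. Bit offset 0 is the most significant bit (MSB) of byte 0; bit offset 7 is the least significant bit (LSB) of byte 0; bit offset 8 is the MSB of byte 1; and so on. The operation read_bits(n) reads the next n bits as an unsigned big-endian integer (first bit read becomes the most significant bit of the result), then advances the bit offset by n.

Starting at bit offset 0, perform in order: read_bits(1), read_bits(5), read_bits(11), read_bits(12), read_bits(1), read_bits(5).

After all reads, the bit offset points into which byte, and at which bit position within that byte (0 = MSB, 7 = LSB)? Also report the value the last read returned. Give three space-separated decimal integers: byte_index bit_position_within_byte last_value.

Answer: 4 3 26

Derivation:
Read 1: bits[0:1] width=1 -> value=1 (bin 1); offset now 1 = byte 0 bit 1; 55 bits remain
Read 2: bits[1:6] width=5 -> value=2 (bin 00010); offset now 6 = byte 0 bit 6; 50 bits remain
Read 3: bits[6:17] width=11 -> value=219 (bin 00011011011); offset now 17 = byte 2 bit 1; 39 bits remain
Read 4: bits[17:29] width=12 -> value=272 (bin 000100010000); offset now 29 = byte 3 bit 5; 27 bits remain
Read 5: bits[29:30] width=1 -> value=1 (bin 1); offset now 30 = byte 3 bit 6; 26 bits remain
Read 6: bits[30:35] width=5 -> value=26 (bin 11010); offset now 35 = byte 4 bit 3; 21 bits remain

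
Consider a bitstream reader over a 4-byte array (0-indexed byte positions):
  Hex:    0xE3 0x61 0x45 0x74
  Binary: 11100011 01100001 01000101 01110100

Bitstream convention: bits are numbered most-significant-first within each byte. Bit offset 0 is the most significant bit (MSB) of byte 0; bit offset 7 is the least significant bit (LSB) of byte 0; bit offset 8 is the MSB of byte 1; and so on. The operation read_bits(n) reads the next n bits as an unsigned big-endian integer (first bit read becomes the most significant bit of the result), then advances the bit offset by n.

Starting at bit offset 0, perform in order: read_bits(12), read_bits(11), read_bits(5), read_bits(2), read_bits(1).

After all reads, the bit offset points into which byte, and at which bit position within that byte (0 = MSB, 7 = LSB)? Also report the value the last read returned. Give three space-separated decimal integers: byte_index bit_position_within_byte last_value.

Read 1: bits[0:12] width=12 -> value=3638 (bin 111000110110); offset now 12 = byte 1 bit 4; 20 bits remain
Read 2: bits[12:23] width=11 -> value=162 (bin 00010100010); offset now 23 = byte 2 bit 7; 9 bits remain
Read 3: bits[23:28] width=5 -> value=23 (bin 10111); offset now 28 = byte 3 bit 4; 4 bits remain
Read 4: bits[28:30] width=2 -> value=1 (bin 01); offset now 30 = byte 3 bit 6; 2 bits remain
Read 5: bits[30:31] width=1 -> value=0 (bin 0); offset now 31 = byte 3 bit 7; 1 bits remain

Answer: 3 7 0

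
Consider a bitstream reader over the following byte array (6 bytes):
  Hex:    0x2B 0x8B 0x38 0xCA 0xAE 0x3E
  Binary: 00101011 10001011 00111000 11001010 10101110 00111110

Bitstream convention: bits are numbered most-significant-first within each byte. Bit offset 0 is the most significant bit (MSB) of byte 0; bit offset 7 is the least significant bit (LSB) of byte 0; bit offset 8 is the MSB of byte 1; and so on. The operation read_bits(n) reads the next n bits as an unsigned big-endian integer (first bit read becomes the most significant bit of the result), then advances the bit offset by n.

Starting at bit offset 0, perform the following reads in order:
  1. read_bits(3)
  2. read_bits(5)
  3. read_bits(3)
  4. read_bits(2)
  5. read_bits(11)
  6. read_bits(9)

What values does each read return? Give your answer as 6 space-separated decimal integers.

Read 1: bits[0:3] width=3 -> value=1 (bin 001); offset now 3 = byte 0 bit 3; 45 bits remain
Read 2: bits[3:8] width=5 -> value=11 (bin 01011); offset now 8 = byte 1 bit 0; 40 bits remain
Read 3: bits[8:11] width=3 -> value=4 (bin 100); offset now 11 = byte 1 bit 3; 37 bits remain
Read 4: bits[11:13] width=2 -> value=1 (bin 01); offset now 13 = byte 1 bit 5; 35 bits remain
Read 5: bits[13:24] width=11 -> value=824 (bin 01100111000); offset now 24 = byte 3 bit 0; 24 bits remain
Read 6: bits[24:33] width=9 -> value=405 (bin 110010101); offset now 33 = byte 4 bit 1; 15 bits remain

Answer: 1 11 4 1 824 405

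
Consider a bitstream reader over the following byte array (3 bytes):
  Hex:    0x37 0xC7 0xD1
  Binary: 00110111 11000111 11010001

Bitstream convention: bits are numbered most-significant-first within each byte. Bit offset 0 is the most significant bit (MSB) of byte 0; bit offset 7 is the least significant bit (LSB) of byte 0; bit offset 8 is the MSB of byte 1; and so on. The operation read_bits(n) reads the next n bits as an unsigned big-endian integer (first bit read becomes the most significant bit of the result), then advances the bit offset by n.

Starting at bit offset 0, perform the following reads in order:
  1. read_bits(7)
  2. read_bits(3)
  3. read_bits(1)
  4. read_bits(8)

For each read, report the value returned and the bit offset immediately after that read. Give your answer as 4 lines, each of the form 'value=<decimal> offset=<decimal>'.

Answer: value=27 offset=7
value=7 offset=10
value=0 offset=11
value=62 offset=19

Derivation:
Read 1: bits[0:7] width=7 -> value=27 (bin 0011011); offset now 7 = byte 0 bit 7; 17 bits remain
Read 2: bits[7:10] width=3 -> value=7 (bin 111); offset now 10 = byte 1 bit 2; 14 bits remain
Read 3: bits[10:11] width=1 -> value=0 (bin 0); offset now 11 = byte 1 bit 3; 13 bits remain
Read 4: bits[11:19] width=8 -> value=62 (bin 00111110); offset now 19 = byte 2 bit 3; 5 bits remain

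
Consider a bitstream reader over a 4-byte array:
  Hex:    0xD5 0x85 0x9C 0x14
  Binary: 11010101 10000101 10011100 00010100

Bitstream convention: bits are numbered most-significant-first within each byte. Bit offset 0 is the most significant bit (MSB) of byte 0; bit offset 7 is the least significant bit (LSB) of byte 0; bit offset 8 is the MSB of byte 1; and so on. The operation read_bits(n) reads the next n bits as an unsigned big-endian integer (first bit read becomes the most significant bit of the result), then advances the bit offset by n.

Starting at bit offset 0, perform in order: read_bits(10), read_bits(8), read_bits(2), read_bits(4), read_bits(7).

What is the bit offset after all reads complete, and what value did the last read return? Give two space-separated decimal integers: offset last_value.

Read 1: bits[0:10] width=10 -> value=854 (bin 1101010110); offset now 10 = byte 1 bit 2; 22 bits remain
Read 2: bits[10:18] width=8 -> value=22 (bin 00010110); offset now 18 = byte 2 bit 2; 14 bits remain
Read 3: bits[18:20] width=2 -> value=1 (bin 01); offset now 20 = byte 2 bit 4; 12 bits remain
Read 4: bits[20:24] width=4 -> value=12 (bin 1100); offset now 24 = byte 3 bit 0; 8 bits remain
Read 5: bits[24:31] width=7 -> value=10 (bin 0001010); offset now 31 = byte 3 bit 7; 1 bits remain

Answer: 31 10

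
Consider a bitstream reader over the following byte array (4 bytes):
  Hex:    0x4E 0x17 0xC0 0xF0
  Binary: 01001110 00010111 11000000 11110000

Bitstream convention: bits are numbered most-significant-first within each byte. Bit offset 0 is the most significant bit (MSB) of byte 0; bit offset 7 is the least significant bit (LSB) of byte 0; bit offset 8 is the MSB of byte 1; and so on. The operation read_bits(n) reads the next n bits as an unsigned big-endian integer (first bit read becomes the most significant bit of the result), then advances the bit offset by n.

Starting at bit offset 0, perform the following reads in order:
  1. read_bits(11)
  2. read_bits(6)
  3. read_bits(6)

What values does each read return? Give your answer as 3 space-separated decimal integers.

Read 1: bits[0:11] width=11 -> value=624 (bin 01001110000); offset now 11 = byte 1 bit 3; 21 bits remain
Read 2: bits[11:17] width=6 -> value=47 (bin 101111); offset now 17 = byte 2 bit 1; 15 bits remain
Read 3: bits[17:23] width=6 -> value=32 (bin 100000); offset now 23 = byte 2 bit 7; 9 bits remain

Answer: 624 47 32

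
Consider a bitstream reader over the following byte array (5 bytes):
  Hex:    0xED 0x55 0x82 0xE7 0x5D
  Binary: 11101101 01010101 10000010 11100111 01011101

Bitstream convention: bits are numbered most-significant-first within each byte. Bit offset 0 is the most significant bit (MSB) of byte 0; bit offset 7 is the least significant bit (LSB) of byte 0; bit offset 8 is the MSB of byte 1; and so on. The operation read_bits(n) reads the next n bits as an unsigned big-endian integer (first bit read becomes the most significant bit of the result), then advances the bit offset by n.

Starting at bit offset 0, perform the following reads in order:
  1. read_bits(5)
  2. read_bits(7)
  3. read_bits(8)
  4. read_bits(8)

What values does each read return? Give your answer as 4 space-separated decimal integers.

Answer: 29 85 88 46

Derivation:
Read 1: bits[0:5] width=5 -> value=29 (bin 11101); offset now 5 = byte 0 bit 5; 35 bits remain
Read 2: bits[5:12] width=7 -> value=85 (bin 1010101); offset now 12 = byte 1 bit 4; 28 bits remain
Read 3: bits[12:20] width=8 -> value=88 (bin 01011000); offset now 20 = byte 2 bit 4; 20 bits remain
Read 4: bits[20:28] width=8 -> value=46 (bin 00101110); offset now 28 = byte 3 bit 4; 12 bits remain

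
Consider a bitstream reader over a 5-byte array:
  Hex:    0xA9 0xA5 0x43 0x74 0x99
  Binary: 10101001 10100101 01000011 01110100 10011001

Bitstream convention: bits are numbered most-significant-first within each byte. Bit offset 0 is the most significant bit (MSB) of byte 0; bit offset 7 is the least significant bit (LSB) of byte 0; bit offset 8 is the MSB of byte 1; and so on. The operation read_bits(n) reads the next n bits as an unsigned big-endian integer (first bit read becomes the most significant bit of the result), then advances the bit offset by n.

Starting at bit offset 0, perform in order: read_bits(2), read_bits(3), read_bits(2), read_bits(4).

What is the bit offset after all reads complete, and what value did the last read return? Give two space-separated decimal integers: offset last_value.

Answer: 11 13

Derivation:
Read 1: bits[0:2] width=2 -> value=2 (bin 10); offset now 2 = byte 0 bit 2; 38 bits remain
Read 2: bits[2:5] width=3 -> value=5 (bin 101); offset now 5 = byte 0 bit 5; 35 bits remain
Read 3: bits[5:7] width=2 -> value=0 (bin 00); offset now 7 = byte 0 bit 7; 33 bits remain
Read 4: bits[7:11] width=4 -> value=13 (bin 1101); offset now 11 = byte 1 bit 3; 29 bits remain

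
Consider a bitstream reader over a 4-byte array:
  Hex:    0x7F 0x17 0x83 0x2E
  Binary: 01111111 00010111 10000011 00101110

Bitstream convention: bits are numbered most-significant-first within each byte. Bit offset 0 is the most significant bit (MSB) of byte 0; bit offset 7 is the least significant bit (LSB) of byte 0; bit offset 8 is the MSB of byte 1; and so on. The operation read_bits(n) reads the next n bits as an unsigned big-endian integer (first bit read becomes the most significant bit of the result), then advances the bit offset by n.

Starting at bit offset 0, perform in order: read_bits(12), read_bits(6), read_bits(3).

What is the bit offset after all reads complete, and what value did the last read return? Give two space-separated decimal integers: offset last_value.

Answer: 21 0

Derivation:
Read 1: bits[0:12] width=12 -> value=2033 (bin 011111110001); offset now 12 = byte 1 bit 4; 20 bits remain
Read 2: bits[12:18] width=6 -> value=30 (bin 011110); offset now 18 = byte 2 bit 2; 14 bits remain
Read 3: bits[18:21] width=3 -> value=0 (bin 000); offset now 21 = byte 2 bit 5; 11 bits remain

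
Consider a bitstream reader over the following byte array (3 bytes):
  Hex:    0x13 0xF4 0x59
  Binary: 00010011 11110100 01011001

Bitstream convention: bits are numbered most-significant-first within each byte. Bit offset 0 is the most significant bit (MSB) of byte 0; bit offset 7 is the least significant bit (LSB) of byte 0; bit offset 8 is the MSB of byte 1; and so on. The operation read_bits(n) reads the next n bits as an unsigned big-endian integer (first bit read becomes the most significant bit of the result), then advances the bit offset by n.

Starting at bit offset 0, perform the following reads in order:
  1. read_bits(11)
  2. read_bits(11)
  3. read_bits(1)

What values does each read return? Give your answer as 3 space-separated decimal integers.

Answer: 159 1302 0

Derivation:
Read 1: bits[0:11] width=11 -> value=159 (bin 00010011111); offset now 11 = byte 1 bit 3; 13 bits remain
Read 2: bits[11:22] width=11 -> value=1302 (bin 10100010110); offset now 22 = byte 2 bit 6; 2 bits remain
Read 3: bits[22:23] width=1 -> value=0 (bin 0); offset now 23 = byte 2 bit 7; 1 bits remain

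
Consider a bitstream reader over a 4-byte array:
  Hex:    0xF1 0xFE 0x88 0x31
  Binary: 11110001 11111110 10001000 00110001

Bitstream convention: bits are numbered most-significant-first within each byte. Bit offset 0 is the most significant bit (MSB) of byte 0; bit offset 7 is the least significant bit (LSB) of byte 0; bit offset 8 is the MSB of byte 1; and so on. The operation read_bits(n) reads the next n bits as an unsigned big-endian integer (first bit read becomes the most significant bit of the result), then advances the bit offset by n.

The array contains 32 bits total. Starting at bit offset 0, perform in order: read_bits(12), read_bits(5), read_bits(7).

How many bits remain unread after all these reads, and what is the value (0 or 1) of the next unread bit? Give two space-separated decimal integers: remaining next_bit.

Read 1: bits[0:12] width=12 -> value=3871 (bin 111100011111); offset now 12 = byte 1 bit 4; 20 bits remain
Read 2: bits[12:17] width=5 -> value=29 (bin 11101); offset now 17 = byte 2 bit 1; 15 bits remain
Read 3: bits[17:24] width=7 -> value=8 (bin 0001000); offset now 24 = byte 3 bit 0; 8 bits remain

Answer: 8 0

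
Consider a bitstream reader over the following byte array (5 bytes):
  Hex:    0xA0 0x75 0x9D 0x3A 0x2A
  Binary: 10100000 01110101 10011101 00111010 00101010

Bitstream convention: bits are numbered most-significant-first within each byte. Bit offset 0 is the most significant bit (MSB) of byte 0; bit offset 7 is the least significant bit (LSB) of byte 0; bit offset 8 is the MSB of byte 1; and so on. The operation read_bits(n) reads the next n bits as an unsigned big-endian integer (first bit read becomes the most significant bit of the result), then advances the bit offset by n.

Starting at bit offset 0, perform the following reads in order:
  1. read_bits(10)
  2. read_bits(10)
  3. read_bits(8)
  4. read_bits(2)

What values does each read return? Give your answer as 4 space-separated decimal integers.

Read 1: bits[0:10] width=10 -> value=641 (bin 1010000001); offset now 10 = byte 1 bit 2; 30 bits remain
Read 2: bits[10:20] width=10 -> value=857 (bin 1101011001); offset now 20 = byte 2 bit 4; 20 bits remain
Read 3: bits[20:28] width=8 -> value=211 (bin 11010011); offset now 28 = byte 3 bit 4; 12 bits remain
Read 4: bits[28:30] width=2 -> value=2 (bin 10); offset now 30 = byte 3 bit 6; 10 bits remain

Answer: 641 857 211 2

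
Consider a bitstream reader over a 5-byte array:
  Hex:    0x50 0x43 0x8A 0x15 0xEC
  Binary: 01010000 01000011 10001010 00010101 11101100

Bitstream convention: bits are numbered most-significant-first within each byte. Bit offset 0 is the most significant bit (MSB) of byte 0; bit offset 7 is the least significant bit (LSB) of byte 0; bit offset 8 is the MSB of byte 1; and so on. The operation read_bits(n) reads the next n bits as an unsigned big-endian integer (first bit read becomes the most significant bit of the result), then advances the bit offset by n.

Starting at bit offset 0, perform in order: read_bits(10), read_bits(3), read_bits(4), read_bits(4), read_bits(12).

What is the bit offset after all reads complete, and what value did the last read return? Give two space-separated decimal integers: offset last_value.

Answer: 33 1067

Derivation:
Read 1: bits[0:10] width=10 -> value=321 (bin 0101000001); offset now 10 = byte 1 bit 2; 30 bits remain
Read 2: bits[10:13] width=3 -> value=0 (bin 000); offset now 13 = byte 1 bit 5; 27 bits remain
Read 3: bits[13:17] width=4 -> value=7 (bin 0111); offset now 17 = byte 2 bit 1; 23 bits remain
Read 4: bits[17:21] width=4 -> value=1 (bin 0001); offset now 21 = byte 2 bit 5; 19 bits remain
Read 5: bits[21:33] width=12 -> value=1067 (bin 010000101011); offset now 33 = byte 4 bit 1; 7 bits remain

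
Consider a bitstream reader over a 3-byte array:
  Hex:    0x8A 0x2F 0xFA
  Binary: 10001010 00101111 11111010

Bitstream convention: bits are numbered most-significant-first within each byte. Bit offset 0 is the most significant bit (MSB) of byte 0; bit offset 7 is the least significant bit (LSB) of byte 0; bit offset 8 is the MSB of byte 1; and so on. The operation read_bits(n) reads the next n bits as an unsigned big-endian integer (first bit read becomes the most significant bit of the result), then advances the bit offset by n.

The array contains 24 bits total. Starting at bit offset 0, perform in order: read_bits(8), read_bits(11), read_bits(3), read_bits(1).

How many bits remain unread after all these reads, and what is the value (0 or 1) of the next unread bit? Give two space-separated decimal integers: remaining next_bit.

Answer: 1 0

Derivation:
Read 1: bits[0:8] width=8 -> value=138 (bin 10001010); offset now 8 = byte 1 bit 0; 16 bits remain
Read 2: bits[8:19] width=11 -> value=383 (bin 00101111111); offset now 19 = byte 2 bit 3; 5 bits remain
Read 3: bits[19:22] width=3 -> value=6 (bin 110); offset now 22 = byte 2 bit 6; 2 bits remain
Read 4: bits[22:23] width=1 -> value=1 (bin 1); offset now 23 = byte 2 bit 7; 1 bits remain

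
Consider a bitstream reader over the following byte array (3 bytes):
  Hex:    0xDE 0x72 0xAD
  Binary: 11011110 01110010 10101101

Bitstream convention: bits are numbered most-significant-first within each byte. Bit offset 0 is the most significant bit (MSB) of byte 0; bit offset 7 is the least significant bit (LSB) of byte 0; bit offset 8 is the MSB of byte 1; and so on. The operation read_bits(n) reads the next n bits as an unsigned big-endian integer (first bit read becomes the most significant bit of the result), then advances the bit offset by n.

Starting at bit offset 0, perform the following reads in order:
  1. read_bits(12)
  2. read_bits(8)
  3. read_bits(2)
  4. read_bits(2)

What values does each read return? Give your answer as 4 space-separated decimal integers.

Read 1: bits[0:12] width=12 -> value=3559 (bin 110111100111); offset now 12 = byte 1 bit 4; 12 bits remain
Read 2: bits[12:20] width=8 -> value=42 (bin 00101010); offset now 20 = byte 2 bit 4; 4 bits remain
Read 3: bits[20:22] width=2 -> value=3 (bin 11); offset now 22 = byte 2 bit 6; 2 bits remain
Read 4: bits[22:24] width=2 -> value=1 (bin 01); offset now 24 = byte 3 bit 0; 0 bits remain

Answer: 3559 42 3 1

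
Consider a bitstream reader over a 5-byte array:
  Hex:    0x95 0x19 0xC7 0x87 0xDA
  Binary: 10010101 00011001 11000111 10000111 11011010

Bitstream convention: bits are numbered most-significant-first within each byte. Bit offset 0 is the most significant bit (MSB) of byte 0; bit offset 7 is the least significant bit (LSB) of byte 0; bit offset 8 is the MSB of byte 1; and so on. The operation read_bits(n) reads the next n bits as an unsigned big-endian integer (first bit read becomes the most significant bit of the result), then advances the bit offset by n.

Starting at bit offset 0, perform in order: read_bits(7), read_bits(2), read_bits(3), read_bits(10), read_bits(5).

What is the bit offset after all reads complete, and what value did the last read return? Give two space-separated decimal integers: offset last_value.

Read 1: bits[0:7] width=7 -> value=74 (bin 1001010); offset now 7 = byte 0 bit 7; 33 bits remain
Read 2: bits[7:9] width=2 -> value=2 (bin 10); offset now 9 = byte 1 bit 1; 31 bits remain
Read 3: bits[9:12] width=3 -> value=1 (bin 001); offset now 12 = byte 1 bit 4; 28 bits remain
Read 4: bits[12:22] width=10 -> value=625 (bin 1001110001); offset now 22 = byte 2 bit 6; 18 bits remain
Read 5: bits[22:27] width=5 -> value=28 (bin 11100); offset now 27 = byte 3 bit 3; 13 bits remain

Answer: 27 28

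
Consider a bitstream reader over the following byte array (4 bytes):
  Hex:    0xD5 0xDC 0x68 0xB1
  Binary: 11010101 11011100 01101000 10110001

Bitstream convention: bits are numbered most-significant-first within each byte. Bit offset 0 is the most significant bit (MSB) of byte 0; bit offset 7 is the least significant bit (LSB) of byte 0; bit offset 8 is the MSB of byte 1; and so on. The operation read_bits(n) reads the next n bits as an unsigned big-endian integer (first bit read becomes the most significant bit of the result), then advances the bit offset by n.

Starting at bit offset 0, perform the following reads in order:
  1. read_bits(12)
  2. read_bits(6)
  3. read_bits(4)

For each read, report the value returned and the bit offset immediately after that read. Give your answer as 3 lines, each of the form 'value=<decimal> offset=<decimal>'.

Answer: value=3421 offset=12
value=49 offset=18
value=10 offset=22

Derivation:
Read 1: bits[0:12] width=12 -> value=3421 (bin 110101011101); offset now 12 = byte 1 bit 4; 20 bits remain
Read 2: bits[12:18] width=6 -> value=49 (bin 110001); offset now 18 = byte 2 bit 2; 14 bits remain
Read 3: bits[18:22] width=4 -> value=10 (bin 1010); offset now 22 = byte 2 bit 6; 10 bits remain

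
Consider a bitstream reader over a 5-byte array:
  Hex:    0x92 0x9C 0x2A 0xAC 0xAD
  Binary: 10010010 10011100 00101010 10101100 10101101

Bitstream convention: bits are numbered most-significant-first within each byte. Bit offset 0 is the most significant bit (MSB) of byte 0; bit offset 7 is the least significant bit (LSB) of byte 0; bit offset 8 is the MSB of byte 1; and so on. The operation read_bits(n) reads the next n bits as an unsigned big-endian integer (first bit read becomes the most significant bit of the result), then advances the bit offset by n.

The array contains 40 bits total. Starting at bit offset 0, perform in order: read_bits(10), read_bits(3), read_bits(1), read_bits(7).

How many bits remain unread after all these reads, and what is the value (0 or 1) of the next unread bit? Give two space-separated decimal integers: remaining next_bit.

Answer: 19 0

Derivation:
Read 1: bits[0:10] width=10 -> value=586 (bin 1001001010); offset now 10 = byte 1 bit 2; 30 bits remain
Read 2: bits[10:13] width=3 -> value=3 (bin 011); offset now 13 = byte 1 bit 5; 27 bits remain
Read 3: bits[13:14] width=1 -> value=1 (bin 1); offset now 14 = byte 1 bit 6; 26 bits remain
Read 4: bits[14:21] width=7 -> value=5 (bin 0000101); offset now 21 = byte 2 bit 5; 19 bits remain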